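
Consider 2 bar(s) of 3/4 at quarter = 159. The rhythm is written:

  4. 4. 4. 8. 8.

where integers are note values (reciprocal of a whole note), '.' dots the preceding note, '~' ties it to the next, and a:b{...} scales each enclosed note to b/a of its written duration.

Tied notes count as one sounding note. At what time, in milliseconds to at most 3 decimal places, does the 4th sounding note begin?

note 4 onset = 9/2b = 1698.113ms

1. 0.0ms @ 0 + 566.038ms (3/2)
2. 566.038ms @ 3/2 + 566.038ms (3/2)
3. 1132.075ms @ 3 + 566.038ms (3/2)
4. 1698.113ms @ 9/2 + 283.019ms (3/4)
5. 1981.132ms @ 21/4 + 283.019ms (3/4)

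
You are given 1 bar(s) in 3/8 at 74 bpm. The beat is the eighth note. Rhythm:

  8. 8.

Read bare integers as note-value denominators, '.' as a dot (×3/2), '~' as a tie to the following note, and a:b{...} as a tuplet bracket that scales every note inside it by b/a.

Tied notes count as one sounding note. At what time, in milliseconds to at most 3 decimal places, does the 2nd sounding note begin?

note 2 onset = 3/2b = 1216.216ms

1. 0.0ms @ 0 + 1216.216ms (3/2)
2. 1216.216ms @ 3/2 + 1216.216ms (3/2)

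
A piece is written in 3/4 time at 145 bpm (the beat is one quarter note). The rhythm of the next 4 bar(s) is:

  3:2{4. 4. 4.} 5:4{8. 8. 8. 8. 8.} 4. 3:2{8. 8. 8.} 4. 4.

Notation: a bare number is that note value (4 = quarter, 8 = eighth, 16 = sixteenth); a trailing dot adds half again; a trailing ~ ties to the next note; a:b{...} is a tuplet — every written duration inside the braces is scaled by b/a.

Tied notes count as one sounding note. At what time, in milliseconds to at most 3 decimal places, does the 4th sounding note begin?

1. 0.0ms @ 0 + 413.793ms (1)
2. 413.793ms @ 1 + 413.793ms (1)
3. 827.586ms @ 2 + 413.793ms (1)
4. 1241.379ms @ 3 + 248.276ms (3/5)
5. 1489.655ms @ 18/5 + 248.276ms (3/5)
6. 1737.931ms @ 21/5 + 248.276ms (3/5)
7. 1986.207ms @ 24/5 + 248.276ms (3/5)
8. 2234.483ms @ 27/5 + 248.276ms (3/5)
9. 2482.759ms @ 6 + 620.69ms (3/2)
10. 3103.448ms @ 15/2 + 206.897ms (1/2)
11. 3310.345ms @ 8 + 206.897ms (1/2)
12. 3517.241ms @ 17/2 + 206.897ms (1/2)
13. 3724.138ms @ 9 + 620.69ms (3/2)
14. 4344.828ms @ 21/2 + 620.69ms (3/2)

note 4 onset = 3b = 1241.379ms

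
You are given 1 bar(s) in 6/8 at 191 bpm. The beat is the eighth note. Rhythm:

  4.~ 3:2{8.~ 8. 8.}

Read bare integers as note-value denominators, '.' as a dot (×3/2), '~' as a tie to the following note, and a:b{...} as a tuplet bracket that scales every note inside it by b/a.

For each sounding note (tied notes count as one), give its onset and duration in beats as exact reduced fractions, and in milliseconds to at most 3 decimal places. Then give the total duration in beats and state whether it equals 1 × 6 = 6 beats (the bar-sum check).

1) 0.0ms=0b +1570.681ms=5b
2) 1570.681ms=5b +314.136ms=1b
Σ=6b of 6 (191bpm 6/8) — PASS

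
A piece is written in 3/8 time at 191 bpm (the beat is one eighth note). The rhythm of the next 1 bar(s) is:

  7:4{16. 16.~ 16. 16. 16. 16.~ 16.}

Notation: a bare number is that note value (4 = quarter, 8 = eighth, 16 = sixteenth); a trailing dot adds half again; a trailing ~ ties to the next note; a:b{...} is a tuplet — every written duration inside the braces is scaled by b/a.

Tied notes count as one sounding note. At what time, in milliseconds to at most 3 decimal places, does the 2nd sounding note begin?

1. 0.0ms @ 0 + 134.63ms (3/7)
2. 134.63ms @ 3/7 + 269.26ms (6/7)
3. 403.889ms @ 9/7 + 134.63ms (3/7)
4. 538.519ms @ 12/7 + 134.63ms (3/7)
5. 673.149ms @ 15/7 + 269.26ms (6/7)

note 2 onset = 3/7b = 134.63ms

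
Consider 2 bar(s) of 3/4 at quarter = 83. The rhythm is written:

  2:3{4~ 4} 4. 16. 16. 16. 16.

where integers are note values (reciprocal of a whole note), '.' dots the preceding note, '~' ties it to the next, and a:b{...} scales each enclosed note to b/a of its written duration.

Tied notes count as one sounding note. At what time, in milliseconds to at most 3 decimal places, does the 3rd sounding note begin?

1. 0.0ms @ 0 + 2168.675ms (3)
2. 2168.675ms @ 3 + 1084.337ms (3/2)
3. 3253.012ms @ 9/2 + 271.084ms (3/8)
4. 3524.096ms @ 39/8 + 271.084ms (3/8)
5. 3795.181ms @ 21/4 + 271.084ms (3/8)
6. 4066.265ms @ 45/8 + 271.084ms (3/8)

note 3 onset = 9/2b = 3253.012ms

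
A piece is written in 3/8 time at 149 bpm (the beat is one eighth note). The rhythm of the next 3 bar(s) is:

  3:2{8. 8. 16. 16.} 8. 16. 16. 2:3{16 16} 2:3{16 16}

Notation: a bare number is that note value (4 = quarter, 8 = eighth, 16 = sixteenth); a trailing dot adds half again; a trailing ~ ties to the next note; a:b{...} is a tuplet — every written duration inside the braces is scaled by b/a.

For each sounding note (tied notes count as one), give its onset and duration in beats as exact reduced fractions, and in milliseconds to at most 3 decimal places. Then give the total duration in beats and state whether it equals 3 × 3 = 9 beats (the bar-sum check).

1) 0.0ms=0b +402.685ms=1b
2) 402.685ms=1b +402.685ms=1b
3) 805.369ms=2b +201.342ms=1/2b
4) 1006.711ms=5/2b +201.342ms=1/2b
5) 1208.054ms=3b +604.027ms=3/2b
6) 1812.081ms=9/2b +302.013ms=3/4b
7) 2114.094ms=21/4b +302.013ms=3/4b
8) 2416.107ms=6b +302.013ms=3/4b
9) 2718.121ms=27/4b +302.013ms=3/4b
10) 3020.134ms=15/2b +302.013ms=3/4b
11) 3322.148ms=33/4b +302.013ms=3/4b
Σ=9b of 9 (149bpm 3/8) — PASS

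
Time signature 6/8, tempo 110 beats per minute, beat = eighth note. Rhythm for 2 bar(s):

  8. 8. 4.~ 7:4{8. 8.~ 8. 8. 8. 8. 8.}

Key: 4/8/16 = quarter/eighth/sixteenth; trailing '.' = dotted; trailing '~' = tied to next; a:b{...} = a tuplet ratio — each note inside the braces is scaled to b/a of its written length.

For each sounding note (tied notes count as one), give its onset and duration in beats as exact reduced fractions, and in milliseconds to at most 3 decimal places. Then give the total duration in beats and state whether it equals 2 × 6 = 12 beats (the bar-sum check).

1) 0.0ms=0b +818.182ms=3/2b
2) 818.182ms=3/2b +818.182ms=3/2b
3) 1636.364ms=3b +2103.896ms=27/7b
4) 3740.26ms=48/7b +935.065ms=12/7b
5) 4675.325ms=60/7b +467.532ms=6/7b
6) 5142.857ms=66/7b +467.532ms=6/7b
7) 5610.39ms=72/7b +467.532ms=6/7b
8) 6077.922ms=78/7b +467.532ms=6/7b
Σ=12b of 12 (110bpm 6/8) — PASS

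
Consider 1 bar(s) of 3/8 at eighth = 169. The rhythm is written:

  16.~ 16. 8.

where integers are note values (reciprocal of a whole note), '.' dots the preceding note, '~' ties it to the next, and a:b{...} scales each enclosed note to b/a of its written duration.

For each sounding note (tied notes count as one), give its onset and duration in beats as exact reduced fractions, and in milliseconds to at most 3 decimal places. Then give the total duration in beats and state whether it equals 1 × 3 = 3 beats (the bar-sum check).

1) 0.0ms=0b +532.544ms=3/2b
2) 532.544ms=3/2b +532.544ms=3/2b
Σ=3b of 3 (169bpm 3/8) — PASS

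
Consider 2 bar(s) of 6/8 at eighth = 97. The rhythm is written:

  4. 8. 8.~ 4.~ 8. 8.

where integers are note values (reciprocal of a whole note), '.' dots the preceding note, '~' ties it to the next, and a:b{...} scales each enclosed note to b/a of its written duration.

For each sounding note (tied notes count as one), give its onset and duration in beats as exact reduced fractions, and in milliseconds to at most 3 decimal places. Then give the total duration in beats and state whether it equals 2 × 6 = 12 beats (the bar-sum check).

1) 0.0ms=0b +1855.67ms=3b
2) 1855.67ms=3b +927.835ms=3/2b
3) 2783.505ms=9/2b +3711.34ms=6b
4) 6494.845ms=21/2b +927.835ms=3/2b
Σ=12b of 12 (97bpm 6/8) — PASS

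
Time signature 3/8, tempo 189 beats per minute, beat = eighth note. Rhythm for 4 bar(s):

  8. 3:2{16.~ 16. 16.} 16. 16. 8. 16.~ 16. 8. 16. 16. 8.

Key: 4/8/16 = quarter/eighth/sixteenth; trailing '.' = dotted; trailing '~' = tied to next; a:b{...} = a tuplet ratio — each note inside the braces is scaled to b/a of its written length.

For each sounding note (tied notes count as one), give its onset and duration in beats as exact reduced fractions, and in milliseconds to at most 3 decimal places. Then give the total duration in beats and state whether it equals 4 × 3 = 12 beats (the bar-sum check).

1) 0.0ms=0b +476.19ms=3/2b
2) 476.19ms=3/2b +317.46ms=1b
3) 793.651ms=5/2b +158.73ms=1/2b
4) 952.381ms=3b +238.095ms=3/4b
5) 1190.476ms=15/4b +238.095ms=3/4b
6) 1428.571ms=9/2b +476.19ms=3/2b
7) 1904.762ms=6b +476.19ms=3/2b
8) 2380.952ms=15/2b +476.19ms=3/2b
9) 2857.143ms=9b +238.095ms=3/4b
10) 3095.238ms=39/4b +238.095ms=3/4b
11) 3333.333ms=21/2b +476.19ms=3/2b
Σ=12b of 12 (189bpm 3/8) — PASS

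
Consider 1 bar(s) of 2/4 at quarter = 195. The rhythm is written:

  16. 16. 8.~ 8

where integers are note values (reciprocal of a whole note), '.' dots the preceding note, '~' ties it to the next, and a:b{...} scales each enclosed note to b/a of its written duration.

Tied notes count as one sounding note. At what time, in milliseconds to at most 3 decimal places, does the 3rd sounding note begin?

1. 0.0ms @ 0 + 115.385ms (3/8)
2. 115.385ms @ 3/8 + 115.385ms (3/8)
3. 230.769ms @ 3/4 + 384.615ms (5/4)

note 3 onset = 3/4b = 230.769ms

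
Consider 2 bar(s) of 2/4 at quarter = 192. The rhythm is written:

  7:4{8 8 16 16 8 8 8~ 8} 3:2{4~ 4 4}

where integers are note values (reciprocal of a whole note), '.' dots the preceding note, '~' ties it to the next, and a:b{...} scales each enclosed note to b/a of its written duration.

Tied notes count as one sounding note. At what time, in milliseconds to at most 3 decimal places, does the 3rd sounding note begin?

note 3 onset = 4/7b = 178.571ms

1. 0.0ms @ 0 + 89.286ms (2/7)
2. 89.286ms @ 2/7 + 89.286ms (2/7)
3. 178.571ms @ 4/7 + 44.643ms (1/7)
4. 223.214ms @ 5/7 + 44.643ms (1/7)
5. 267.857ms @ 6/7 + 89.286ms (2/7)
6. 357.143ms @ 8/7 + 89.286ms (2/7)
7. 446.429ms @ 10/7 + 178.571ms (4/7)
8. 625.0ms @ 2 + 416.667ms (4/3)
9. 1041.667ms @ 10/3 + 208.333ms (2/3)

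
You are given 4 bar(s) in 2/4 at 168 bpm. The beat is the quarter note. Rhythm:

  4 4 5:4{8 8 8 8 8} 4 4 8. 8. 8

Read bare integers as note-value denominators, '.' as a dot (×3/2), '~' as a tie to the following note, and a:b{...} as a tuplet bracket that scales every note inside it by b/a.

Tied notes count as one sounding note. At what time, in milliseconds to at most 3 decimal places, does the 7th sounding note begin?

note 7 onset = 18/5b = 1285.714ms

1. 0.0ms @ 0 + 357.143ms (1)
2. 357.143ms @ 1 + 357.143ms (1)
3. 714.286ms @ 2 + 142.857ms (2/5)
4. 857.143ms @ 12/5 + 142.857ms (2/5)
5. 1000.0ms @ 14/5 + 142.857ms (2/5)
6. 1142.857ms @ 16/5 + 142.857ms (2/5)
7. 1285.714ms @ 18/5 + 142.857ms (2/5)
8. 1428.571ms @ 4 + 357.143ms (1)
9. 1785.714ms @ 5 + 357.143ms (1)
10. 2142.857ms @ 6 + 267.857ms (3/4)
11. 2410.714ms @ 27/4 + 267.857ms (3/4)
12. 2678.571ms @ 15/2 + 178.571ms (1/2)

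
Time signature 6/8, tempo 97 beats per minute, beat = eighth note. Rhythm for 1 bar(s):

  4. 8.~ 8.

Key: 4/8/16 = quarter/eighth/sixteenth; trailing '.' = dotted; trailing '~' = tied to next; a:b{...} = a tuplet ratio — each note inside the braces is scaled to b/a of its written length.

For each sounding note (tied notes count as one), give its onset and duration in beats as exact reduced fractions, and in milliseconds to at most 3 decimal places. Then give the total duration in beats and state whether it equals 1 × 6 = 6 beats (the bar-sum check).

1) 0.0ms=0b +1855.67ms=3b
2) 1855.67ms=3b +1855.67ms=3b
Σ=6b of 6 (97bpm 6/8) — PASS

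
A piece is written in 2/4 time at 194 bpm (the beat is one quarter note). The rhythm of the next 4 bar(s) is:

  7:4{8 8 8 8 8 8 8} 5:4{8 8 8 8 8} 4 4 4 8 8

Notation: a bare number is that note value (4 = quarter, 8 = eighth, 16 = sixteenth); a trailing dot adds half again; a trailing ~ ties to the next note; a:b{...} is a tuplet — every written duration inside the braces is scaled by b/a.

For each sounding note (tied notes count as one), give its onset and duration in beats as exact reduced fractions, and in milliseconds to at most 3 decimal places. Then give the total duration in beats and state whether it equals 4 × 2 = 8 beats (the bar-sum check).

1) 0.0ms=0b +88.365ms=2/7b
2) 88.365ms=2/7b +88.365ms=2/7b
3) 176.73ms=4/7b +88.365ms=2/7b
4) 265.096ms=6/7b +88.365ms=2/7b
5) 353.461ms=8/7b +88.365ms=2/7b
6) 441.826ms=10/7b +88.365ms=2/7b
7) 530.191ms=12/7b +88.365ms=2/7b
8) 618.557ms=2b +123.711ms=2/5b
9) 742.268ms=12/5b +123.711ms=2/5b
10) 865.979ms=14/5b +123.711ms=2/5b
11) 989.691ms=16/5b +123.711ms=2/5b
12) 1113.402ms=18/5b +123.711ms=2/5b
13) 1237.113ms=4b +309.278ms=1b
14) 1546.392ms=5b +309.278ms=1b
15) 1855.67ms=6b +309.278ms=1b
16) 2164.948ms=7b +154.639ms=1/2b
17) 2319.588ms=15/2b +154.639ms=1/2b
Σ=8b of 8 (194bpm 2/4) — PASS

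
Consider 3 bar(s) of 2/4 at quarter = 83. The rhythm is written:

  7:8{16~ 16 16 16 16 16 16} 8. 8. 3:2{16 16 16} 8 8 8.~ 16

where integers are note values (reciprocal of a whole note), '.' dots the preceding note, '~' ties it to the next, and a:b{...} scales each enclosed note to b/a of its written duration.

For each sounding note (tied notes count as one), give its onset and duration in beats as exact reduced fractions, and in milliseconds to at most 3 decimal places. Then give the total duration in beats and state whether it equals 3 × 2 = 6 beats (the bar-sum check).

1) 0.0ms=0b +413.081ms=4/7b
2) 413.081ms=4/7b +206.54ms=2/7b
3) 619.621ms=6/7b +206.54ms=2/7b
4) 826.162ms=8/7b +206.54ms=2/7b
5) 1032.702ms=10/7b +206.54ms=2/7b
6) 1239.243ms=12/7b +206.54ms=2/7b
7) 1445.783ms=2b +542.169ms=3/4b
8) 1987.952ms=11/4b +542.169ms=3/4b
9) 2530.12ms=7/2b +120.482ms=1/6b
10) 2650.602ms=11/3b +120.482ms=1/6b
11) 2771.084ms=23/6b +120.482ms=1/6b
12) 2891.566ms=4b +361.446ms=1/2b
13) 3253.012ms=9/2b +361.446ms=1/2b
14) 3614.458ms=5b +722.892ms=1b
Σ=6b of 6 (83bpm 2/4) — PASS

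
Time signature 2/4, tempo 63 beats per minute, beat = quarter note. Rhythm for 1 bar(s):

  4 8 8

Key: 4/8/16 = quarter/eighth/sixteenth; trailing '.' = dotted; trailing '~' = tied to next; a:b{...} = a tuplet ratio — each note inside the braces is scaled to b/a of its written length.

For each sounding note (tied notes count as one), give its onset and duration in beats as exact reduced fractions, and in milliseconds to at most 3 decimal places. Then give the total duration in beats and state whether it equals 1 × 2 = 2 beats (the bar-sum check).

1) 0.0ms=0b +952.381ms=1b
2) 952.381ms=1b +476.19ms=1/2b
3) 1428.571ms=3/2b +476.19ms=1/2b
Σ=2b of 2 (63bpm 2/4) — PASS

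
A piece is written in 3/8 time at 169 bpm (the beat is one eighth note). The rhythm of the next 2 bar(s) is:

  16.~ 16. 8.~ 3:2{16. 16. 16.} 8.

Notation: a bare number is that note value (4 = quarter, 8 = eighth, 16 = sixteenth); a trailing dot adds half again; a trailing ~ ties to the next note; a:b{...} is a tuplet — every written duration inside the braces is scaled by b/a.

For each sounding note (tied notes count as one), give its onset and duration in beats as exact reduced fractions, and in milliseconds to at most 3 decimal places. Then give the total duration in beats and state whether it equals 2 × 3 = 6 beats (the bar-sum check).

1) 0.0ms=0b +532.544ms=3/2b
2) 532.544ms=3/2b +710.059ms=2b
3) 1242.604ms=7/2b +177.515ms=1/2b
4) 1420.118ms=4b +177.515ms=1/2b
5) 1597.633ms=9/2b +532.544ms=3/2b
Σ=6b of 6 (169bpm 3/8) — PASS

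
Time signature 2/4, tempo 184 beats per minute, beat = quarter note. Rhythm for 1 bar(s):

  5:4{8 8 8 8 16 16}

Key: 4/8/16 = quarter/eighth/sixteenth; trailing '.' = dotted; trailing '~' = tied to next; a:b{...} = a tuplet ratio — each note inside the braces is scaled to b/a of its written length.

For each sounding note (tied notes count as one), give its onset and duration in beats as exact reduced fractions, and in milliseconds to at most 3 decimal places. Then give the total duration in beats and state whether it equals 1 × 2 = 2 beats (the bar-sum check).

1) 0.0ms=0b +130.435ms=2/5b
2) 130.435ms=2/5b +130.435ms=2/5b
3) 260.87ms=4/5b +130.435ms=2/5b
4) 391.304ms=6/5b +130.435ms=2/5b
5) 521.739ms=8/5b +65.217ms=1/5b
6) 586.957ms=9/5b +65.217ms=1/5b
Σ=2b of 2 (184bpm 2/4) — PASS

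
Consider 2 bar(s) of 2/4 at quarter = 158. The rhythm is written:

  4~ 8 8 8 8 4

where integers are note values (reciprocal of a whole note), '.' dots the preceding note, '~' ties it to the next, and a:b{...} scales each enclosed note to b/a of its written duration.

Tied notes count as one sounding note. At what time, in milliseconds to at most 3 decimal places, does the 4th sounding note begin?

1. 0.0ms @ 0 + 569.62ms (3/2)
2. 569.62ms @ 3/2 + 189.873ms (1/2)
3. 759.494ms @ 2 + 189.873ms (1/2)
4. 949.367ms @ 5/2 + 189.873ms (1/2)
5. 1139.241ms @ 3 + 379.747ms (1)

note 4 onset = 5/2b = 949.367ms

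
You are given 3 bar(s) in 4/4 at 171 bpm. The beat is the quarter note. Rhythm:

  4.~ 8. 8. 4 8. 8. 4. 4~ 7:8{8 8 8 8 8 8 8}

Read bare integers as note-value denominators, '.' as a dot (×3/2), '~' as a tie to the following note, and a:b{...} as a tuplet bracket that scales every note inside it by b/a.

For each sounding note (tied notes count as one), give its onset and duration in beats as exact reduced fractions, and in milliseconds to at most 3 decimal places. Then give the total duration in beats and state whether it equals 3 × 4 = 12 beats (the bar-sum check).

1) 0.0ms=0b +789.474ms=9/4b
2) 789.474ms=9/4b +263.158ms=3/4b
3) 1052.632ms=3b +350.877ms=1b
4) 1403.509ms=4b +263.158ms=3/4b
5) 1666.667ms=19/4b +263.158ms=3/4b
6) 1929.825ms=11/2b +526.316ms=3/2b
7) 2456.14ms=7b +551.378ms=11/7b
8) 3007.519ms=60/7b +200.501ms=4/7b
9) 3208.02ms=64/7b +200.501ms=4/7b
10) 3408.521ms=68/7b +200.501ms=4/7b
11) 3609.023ms=72/7b +200.501ms=4/7b
12) 3809.524ms=76/7b +200.501ms=4/7b
13) 4010.025ms=80/7b +200.501ms=4/7b
Σ=12b of 12 (171bpm 4/4) — PASS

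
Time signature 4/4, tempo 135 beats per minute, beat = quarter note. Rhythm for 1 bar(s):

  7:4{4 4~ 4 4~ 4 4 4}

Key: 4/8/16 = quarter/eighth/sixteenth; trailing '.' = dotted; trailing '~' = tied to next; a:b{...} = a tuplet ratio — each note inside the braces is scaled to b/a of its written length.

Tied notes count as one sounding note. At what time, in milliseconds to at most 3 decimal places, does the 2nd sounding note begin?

note 2 onset = 4/7b = 253.968ms

1. 0.0ms @ 0 + 253.968ms (4/7)
2. 253.968ms @ 4/7 + 507.937ms (8/7)
3. 761.905ms @ 12/7 + 507.937ms (8/7)
4. 1269.841ms @ 20/7 + 253.968ms (4/7)
5. 1523.81ms @ 24/7 + 253.968ms (4/7)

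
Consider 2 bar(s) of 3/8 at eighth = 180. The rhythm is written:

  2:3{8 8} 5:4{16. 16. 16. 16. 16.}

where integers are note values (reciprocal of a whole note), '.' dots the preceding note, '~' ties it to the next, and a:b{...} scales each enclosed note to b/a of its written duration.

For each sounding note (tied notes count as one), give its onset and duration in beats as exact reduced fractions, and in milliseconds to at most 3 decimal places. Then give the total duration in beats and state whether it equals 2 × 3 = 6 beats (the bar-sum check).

1) 0.0ms=0b +500.0ms=3/2b
2) 500.0ms=3/2b +500.0ms=3/2b
3) 1000.0ms=3b +200.0ms=3/5b
4) 1200.0ms=18/5b +200.0ms=3/5b
5) 1400.0ms=21/5b +200.0ms=3/5b
6) 1600.0ms=24/5b +200.0ms=3/5b
7) 1800.0ms=27/5b +200.0ms=3/5b
Σ=6b of 6 (180bpm 3/8) — PASS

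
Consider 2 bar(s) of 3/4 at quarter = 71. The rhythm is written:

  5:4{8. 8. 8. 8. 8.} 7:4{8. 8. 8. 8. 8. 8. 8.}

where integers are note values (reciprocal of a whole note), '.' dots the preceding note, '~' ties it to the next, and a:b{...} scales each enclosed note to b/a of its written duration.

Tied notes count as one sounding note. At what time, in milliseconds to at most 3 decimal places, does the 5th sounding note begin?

note 5 onset = 12/5b = 2028.169ms

1. 0.0ms @ 0 + 507.042ms (3/5)
2. 507.042ms @ 3/5 + 507.042ms (3/5)
3. 1014.085ms @ 6/5 + 507.042ms (3/5)
4. 1521.127ms @ 9/5 + 507.042ms (3/5)
5. 2028.169ms @ 12/5 + 507.042ms (3/5)
6. 2535.211ms @ 3 + 362.173ms (3/7)
7. 2897.384ms @ 24/7 + 362.173ms (3/7)
8. 3259.557ms @ 27/7 + 362.173ms (3/7)
9. 3621.73ms @ 30/7 + 362.173ms (3/7)
10. 3983.903ms @ 33/7 + 362.173ms (3/7)
11. 4346.076ms @ 36/7 + 362.173ms (3/7)
12. 4708.249ms @ 39/7 + 362.173ms (3/7)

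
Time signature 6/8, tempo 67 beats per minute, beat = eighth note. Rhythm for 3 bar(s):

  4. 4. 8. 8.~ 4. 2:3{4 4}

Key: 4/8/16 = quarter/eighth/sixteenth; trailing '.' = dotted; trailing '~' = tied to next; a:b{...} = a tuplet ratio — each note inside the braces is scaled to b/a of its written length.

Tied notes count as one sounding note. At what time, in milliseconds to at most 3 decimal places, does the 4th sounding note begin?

1. 0.0ms @ 0 + 2686.567ms (3)
2. 2686.567ms @ 3 + 2686.567ms (3)
3. 5373.134ms @ 6 + 1343.284ms (3/2)
4. 6716.418ms @ 15/2 + 4029.851ms (9/2)
5. 10746.269ms @ 12 + 2686.567ms (3)
6. 13432.836ms @ 15 + 2686.567ms (3)

note 4 onset = 15/2b = 6716.418ms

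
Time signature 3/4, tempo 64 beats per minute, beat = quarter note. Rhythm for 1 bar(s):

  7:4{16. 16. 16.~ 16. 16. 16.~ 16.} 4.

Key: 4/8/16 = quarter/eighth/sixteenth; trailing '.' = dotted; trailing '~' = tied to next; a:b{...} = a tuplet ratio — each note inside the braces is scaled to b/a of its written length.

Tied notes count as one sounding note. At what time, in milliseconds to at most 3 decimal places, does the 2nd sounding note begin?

note 2 onset = 3/14b = 200.893ms

1. 0.0ms @ 0 + 200.893ms (3/14)
2. 200.893ms @ 3/14 + 200.893ms (3/14)
3. 401.786ms @ 3/7 + 401.786ms (3/7)
4. 803.571ms @ 6/7 + 200.893ms (3/14)
5. 1004.464ms @ 15/14 + 401.786ms (3/7)
6. 1406.25ms @ 3/2 + 1406.25ms (3/2)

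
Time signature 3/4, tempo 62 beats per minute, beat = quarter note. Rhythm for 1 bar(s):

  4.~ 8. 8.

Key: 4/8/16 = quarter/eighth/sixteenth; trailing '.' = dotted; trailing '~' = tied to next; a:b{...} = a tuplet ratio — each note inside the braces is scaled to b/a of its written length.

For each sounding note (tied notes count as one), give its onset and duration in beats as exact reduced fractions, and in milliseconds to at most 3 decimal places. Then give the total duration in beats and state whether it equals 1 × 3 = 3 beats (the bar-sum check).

1) 0.0ms=0b +2177.419ms=9/4b
2) 2177.419ms=9/4b +725.806ms=3/4b
Σ=3b of 3 (62bpm 3/4) — PASS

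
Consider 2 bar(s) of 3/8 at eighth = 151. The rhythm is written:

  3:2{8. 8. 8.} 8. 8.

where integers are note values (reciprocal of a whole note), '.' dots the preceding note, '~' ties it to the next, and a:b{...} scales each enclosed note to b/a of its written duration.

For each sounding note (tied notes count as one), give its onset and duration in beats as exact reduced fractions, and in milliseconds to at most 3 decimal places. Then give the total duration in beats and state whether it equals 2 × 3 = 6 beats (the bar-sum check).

1) 0.0ms=0b +397.351ms=1b
2) 397.351ms=1b +397.351ms=1b
3) 794.702ms=2b +397.351ms=1b
4) 1192.053ms=3b +596.026ms=3/2b
5) 1788.079ms=9/2b +596.026ms=3/2b
Σ=6b of 6 (151bpm 3/8) — PASS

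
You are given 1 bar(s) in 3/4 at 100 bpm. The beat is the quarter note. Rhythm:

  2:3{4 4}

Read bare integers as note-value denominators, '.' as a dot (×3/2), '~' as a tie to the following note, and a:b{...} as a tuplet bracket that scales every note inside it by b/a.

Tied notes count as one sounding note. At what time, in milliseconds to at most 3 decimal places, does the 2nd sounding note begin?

note 2 onset = 3/2b = 900.0ms

1. 0.0ms @ 0 + 900.0ms (3/2)
2. 900.0ms @ 3/2 + 900.0ms (3/2)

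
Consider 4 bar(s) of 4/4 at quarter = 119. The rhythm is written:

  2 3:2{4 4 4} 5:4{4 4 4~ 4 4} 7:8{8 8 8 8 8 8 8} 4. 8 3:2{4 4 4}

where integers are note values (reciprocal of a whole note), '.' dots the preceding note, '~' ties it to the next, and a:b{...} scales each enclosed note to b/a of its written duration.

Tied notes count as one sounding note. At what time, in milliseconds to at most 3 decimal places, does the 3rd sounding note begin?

note 3 onset = 8/3b = 1344.538ms

1. 0.0ms @ 0 + 1008.403ms (2)
2. 1008.403ms @ 2 + 336.134ms (2/3)
3. 1344.538ms @ 8/3 + 336.134ms (2/3)
4. 1680.672ms @ 10/3 + 336.134ms (2/3)
5. 2016.807ms @ 4 + 403.361ms (4/5)
6. 2420.168ms @ 24/5 + 403.361ms (4/5)
7. 2823.529ms @ 28/5 + 806.723ms (8/5)
8. 3630.252ms @ 36/5 + 403.361ms (4/5)
9. 4033.613ms @ 8 + 288.115ms (4/7)
10. 4321.729ms @ 60/7 + 288.115ms (4/7)
11. 4609.844ms @ 64/7 + 288.115ms (4/7)
12. 4897.959ms @ 68/7 + 288.115ms (4/7)
13. 5186.074ms @ 72/7 + 288.115ms (4/7)
14. 5474.19ms @ 76/7 + 288.115ms (4/7)
15. 5762.305ms @ 80/7 + 288.115ms (4/7)
16. 6050.42ms @ 12 + 756.303ms (3/2)
17. 6806.723ms @ 27/2 + 252.101ms (1/2)
18. 7058.824ms @ 14 + 336.134ms (2/3)
19. 7394.958ms @ 44/3 + 336.134ms (2/3)
20. 7731.092ms @ 46/3 + 336.134ms (2/3)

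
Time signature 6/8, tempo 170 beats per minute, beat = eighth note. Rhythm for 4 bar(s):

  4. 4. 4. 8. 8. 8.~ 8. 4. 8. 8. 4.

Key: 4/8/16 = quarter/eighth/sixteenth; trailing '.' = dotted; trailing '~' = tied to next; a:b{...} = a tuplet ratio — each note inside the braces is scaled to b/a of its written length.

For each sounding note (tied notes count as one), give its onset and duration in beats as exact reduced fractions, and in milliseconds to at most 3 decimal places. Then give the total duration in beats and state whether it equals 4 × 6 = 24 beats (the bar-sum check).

1) 0.0ms=0b +1058.824ms=3b
2) 1058.824ms=3b +1058.824ms=3b
3) 2117.647ms=6b +1058.824ms=3b
4) 3176.471ms=9b +529.412ms=3/2b
5) 3705.882ms=21/2b +529.412ms=3/2b
6) 4235.294ms=12b +1058.824ms=3b
7) 5294.118ms=15b +1058.824ms=3b
8) 6352.941ms=18b +529.412ms=3/2b
9) 6882.353ms=39/2b +529.412ms=3/2b
10) 7411.765ms=21b +1058.824ms=3b
Σ=24b of 24 (170bpm 6/8) — PASS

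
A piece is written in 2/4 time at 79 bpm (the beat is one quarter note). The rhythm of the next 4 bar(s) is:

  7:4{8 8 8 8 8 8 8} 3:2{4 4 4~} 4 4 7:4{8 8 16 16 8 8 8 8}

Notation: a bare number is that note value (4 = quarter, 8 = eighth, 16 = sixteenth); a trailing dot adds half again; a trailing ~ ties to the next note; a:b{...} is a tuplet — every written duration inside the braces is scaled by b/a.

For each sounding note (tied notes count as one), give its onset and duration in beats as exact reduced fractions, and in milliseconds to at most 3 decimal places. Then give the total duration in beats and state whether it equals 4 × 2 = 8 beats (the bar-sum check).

1) 0.0ms=0b +216.998ms=2/7b
2) 216.998ms=2/7b +216.998ms=2/7b
3) 433.996ms=4/7b +216.998ms=2/7b
4) 650.995ms=6/7b +216.998ms=2/7b
5) 867.993ms=8/7b +216.998ms=2/7b
6) 1084.991ms=10/7b +216.998ms=2/7b
7) 1301.989ms=12/7b +216.998ms=2/7b
8) 1518.987ms=2b +506.329ms=2/3b
9) 2025.316ms=8/3b +506.329ms=2/3b
10) 2531.646ms=10/3b +1265.823ms=5/3b
11) 3797.468ms=5b +759.494ms=1b
12) 4556.962ms=6b +216.998ms=2/7b
13) 4773.96ms=44/7b +216.998ms=2/7b
14) 4990.958ms=46/7b +108.499ms=1/7b
15) 5099.458ms=47/7b +108.499ms=1/7b
16) 5207.957ms=48/7b +216.998ms=2/7b
17) 5424.955ms=50/7b +216.998ms=2/7b
18) 5641.953ms=52/7b +216.998ms=2/7b
19) 5858.951ms=54/7b +216.998ms=2/7b
Σ=8b of 8 (79bpm 2/4) — PASS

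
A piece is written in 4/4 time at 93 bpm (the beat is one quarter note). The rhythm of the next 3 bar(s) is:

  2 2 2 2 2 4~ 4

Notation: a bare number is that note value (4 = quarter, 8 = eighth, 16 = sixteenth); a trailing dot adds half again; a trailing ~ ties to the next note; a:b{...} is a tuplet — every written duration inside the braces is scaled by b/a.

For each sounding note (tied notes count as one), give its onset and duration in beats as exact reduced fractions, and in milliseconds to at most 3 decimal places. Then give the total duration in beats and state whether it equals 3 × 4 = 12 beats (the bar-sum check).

1) 0.0ms=0b +1290.323ms=2b
2) 1290.323ms=2b +1290.323ms=2b
3) 2580.645ms=4b +1290.323ms=2b
4) 3870.968ms=6b +1290.323ms=2b
5) 5161.29ms=8b +1290.323ms=2b
6) 6451.613ms=10b +1290.323ms=2b
Σ=12b of 12 (93bpm 4/4) — PASS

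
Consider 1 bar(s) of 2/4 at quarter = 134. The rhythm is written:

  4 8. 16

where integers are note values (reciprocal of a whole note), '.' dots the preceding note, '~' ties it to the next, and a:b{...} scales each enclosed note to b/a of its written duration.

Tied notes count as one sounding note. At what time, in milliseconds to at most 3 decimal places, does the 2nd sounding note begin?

1. 0.0ms @ 0 + 447.761ms (1)
2. 447.761ms @ 1 + 335.821ms (3/4)
3. 783.582ms @ 7/4 + 111.94ms (1/4)

note 2 onset = 1b = 447.761ms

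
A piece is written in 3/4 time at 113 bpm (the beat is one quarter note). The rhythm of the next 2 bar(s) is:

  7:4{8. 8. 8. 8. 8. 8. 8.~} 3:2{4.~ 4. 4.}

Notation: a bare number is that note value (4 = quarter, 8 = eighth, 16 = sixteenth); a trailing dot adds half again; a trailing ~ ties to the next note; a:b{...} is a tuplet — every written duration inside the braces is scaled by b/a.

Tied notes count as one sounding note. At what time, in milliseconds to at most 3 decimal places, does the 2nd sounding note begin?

note 2 onset = 3/7b = 227.56ms

1. 0.0ms @ 0 + 227.56ms (3/7)
2. 227.56ms @ 3/7 + 227.56ms (3/7)
3. 455.12ms @ 6/7 + 227.56ms (3/7)
4. 682.68ms @ 9/7 + 227.56ms (3/7)
5. 910.24ms @ 12/7 + 227.56ms (3/7)
6. 1137.8ms @ 15/7 + 227.56ms (3/7)
7. 1365.36ms @ 18/7 + 1289.507ms (17/7)
8. 2654.867ms @ 5 + 530.973ms (1)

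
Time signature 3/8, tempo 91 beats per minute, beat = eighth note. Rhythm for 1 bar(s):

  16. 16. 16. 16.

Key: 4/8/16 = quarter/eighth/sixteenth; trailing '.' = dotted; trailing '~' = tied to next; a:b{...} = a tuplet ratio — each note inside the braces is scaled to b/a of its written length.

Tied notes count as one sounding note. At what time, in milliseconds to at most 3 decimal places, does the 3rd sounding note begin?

1. 0.0ms @ 0 + 494.505ms (3/4)
2. 494.505ms @ 3/4 + 494.505ms (3/4)
3. 989.011ms @ 3/2 + 494.505ms (3/4)
4. 1483.516ms @ 9/4 + 494.505ms (3/4)

note 3 onset = 3/2b = 989.011ms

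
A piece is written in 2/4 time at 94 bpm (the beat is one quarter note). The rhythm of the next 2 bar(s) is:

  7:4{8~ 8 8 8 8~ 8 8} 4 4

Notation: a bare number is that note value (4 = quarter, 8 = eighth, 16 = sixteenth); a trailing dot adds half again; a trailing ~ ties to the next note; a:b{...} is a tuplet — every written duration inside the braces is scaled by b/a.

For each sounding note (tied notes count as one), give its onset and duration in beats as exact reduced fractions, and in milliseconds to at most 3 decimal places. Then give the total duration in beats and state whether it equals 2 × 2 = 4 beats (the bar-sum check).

1) 0.0ms=0b +364.742ms=4/7b
2) 364.742ms=4/7b +182.371ms=2/7b
3) 547.112ms=6/7b +182.371ms=2/7b
4) 729.483ms=8/7b +364.742ms=4/7b
5) 1094.225ms=12/7b +182.371ms=2/7b
6) 1276.596ms=2b +638.298ms=1b
7) 1914.894ms=3b +638.298ms=1b
Σ=4b of 4 (94bpm 2/4) — PASS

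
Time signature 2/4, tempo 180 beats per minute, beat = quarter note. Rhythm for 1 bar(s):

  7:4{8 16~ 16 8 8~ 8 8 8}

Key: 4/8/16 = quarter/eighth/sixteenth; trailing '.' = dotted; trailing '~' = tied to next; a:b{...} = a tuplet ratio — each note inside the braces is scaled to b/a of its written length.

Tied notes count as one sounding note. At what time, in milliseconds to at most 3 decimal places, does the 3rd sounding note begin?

note 3 onset = 4/7b = 190.476ms

1. 0.0ms @ 0 + 95.238ms (2/7)
2. 95.238ms @ 2/7 + 95.238ms (2/7)
3. 190.476ms @ 4/7 + 95.238ms (2/7)
4. 285.714ms @ 6/7 + 190.476ms (4/7)
5. 476.19ms @ 10/7 + 95.238ms (2/7)
6. 571.429ms @ 12/7 + 95.238ms (2/7)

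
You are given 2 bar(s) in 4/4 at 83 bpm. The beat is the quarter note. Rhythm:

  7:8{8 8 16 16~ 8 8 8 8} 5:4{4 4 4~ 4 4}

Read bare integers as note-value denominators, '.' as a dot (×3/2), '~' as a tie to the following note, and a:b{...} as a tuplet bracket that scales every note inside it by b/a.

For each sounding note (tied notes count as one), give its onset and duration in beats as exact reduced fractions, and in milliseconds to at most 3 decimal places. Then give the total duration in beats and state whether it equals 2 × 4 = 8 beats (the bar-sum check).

1) 0.0ms=0b +413.081ms=4/7b
2) 413.081ms=4/7b +413.081ms=4/7b
3) 826.162ms=8/7b +206.54ms=2/7b
4) 1032.702ms=10/7b +619.621ms=6/7b
5) 1652.324ms=16/7b +413.081ms=4/7b
6) 2065.404ms=20/7b +413.081ms=4/7b
7) 2478.485ms=24/7b +413.081ms=4/7b
8) 2891.566ms=4b +578.313ms=4/5b
9) 3469.88ms=24/5b +578.313ms=4/5b
10) 4048.193ms=28/5b +1156.627ms=8/5b
11) 5204.819ms=36/5b +578.313ms=4/5b
Σ=8b of 8 (83bpm 4/4) — PASS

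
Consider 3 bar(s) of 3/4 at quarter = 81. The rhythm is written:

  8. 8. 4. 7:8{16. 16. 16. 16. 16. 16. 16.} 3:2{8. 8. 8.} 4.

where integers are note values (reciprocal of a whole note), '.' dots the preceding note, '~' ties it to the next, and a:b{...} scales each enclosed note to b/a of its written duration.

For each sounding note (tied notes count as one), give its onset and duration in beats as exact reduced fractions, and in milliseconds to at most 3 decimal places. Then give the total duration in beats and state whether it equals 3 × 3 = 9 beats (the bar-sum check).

1) 0.0ms=0b +555.556ms=3/4b
2) 555.556ms=3/4b +555.556ms=3/4b
3) 1111.111ms=3/2b +1111.111ms=3/2b
4) 2222.222ms=3b +317.46ms=3/7b
5) 2539.683ms=24/7b +317.46ms=3/7b
6) 2857.143ms=27/7b +317.46ms=3/7b
7) 3174.603ms=30/7b +317.46ms=3/7b
8) 3492.063ms=33/7b +317.46ms=3/7b
9) 3809.524ms=36/7b +317.46ms=3/7b
10) 4126.984ms=39/7b +317.46ms=3/7b
11) 4444.444ms=6b +370.37ms=1/2b
12) 4814.815ms=13/2b +370.37ms=1/2b
13) 5185.185ms=7b +370.37ms=1/2b
14) 5555.556ms=15/2b +1111.111ms=3/2b
Σ=9b of 9 (81bpm 3/4) — PASS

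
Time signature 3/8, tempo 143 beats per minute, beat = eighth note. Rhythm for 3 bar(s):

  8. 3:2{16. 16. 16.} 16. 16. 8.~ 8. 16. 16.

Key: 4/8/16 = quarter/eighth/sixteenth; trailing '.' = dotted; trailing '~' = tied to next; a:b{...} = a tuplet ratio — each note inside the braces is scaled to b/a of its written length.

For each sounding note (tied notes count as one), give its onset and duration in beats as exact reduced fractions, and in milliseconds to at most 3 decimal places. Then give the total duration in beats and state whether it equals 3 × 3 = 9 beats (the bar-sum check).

1) 0.0ms=0b +629.371ms=3/2b
2) 629.371ms=3/2b +209.79ms=1/2b
3) 839.161ms=2b +209.79ms=1/2b
4) 1048.951ms=5/2b +209.79ms=1/2b
5) 1258.741ms=3b +314.685ms=3/4b
6) 1573.427ms=15/4b +314.685ms=3/4b
7) 1888.112ms=9/2b +1258.741ms=3b
8) 3146.853ms=15/2b +314.685ms=3/4b
9) 3461.538ms=33/4b +314.685ms=3/4b
Σ=9b of 9 (143bpm 3/8) — PASS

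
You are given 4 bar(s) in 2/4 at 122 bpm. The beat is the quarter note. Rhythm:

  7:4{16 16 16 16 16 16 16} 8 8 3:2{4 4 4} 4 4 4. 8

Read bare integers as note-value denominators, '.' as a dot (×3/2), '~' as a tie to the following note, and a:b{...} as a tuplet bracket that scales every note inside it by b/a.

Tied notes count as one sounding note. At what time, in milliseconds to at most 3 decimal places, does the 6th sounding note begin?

1. 0.0ms @ 0 + 70.258ms (1/7)
2. 70.258ms @ 1/7 + 70.258ms (1/7)
3. 140.515ms @ 2/7 + 70.258ms (1/7)
4. 210.773ms @ 3/7 + 70.258ms (1/7)
5. 281.03ms @ 4/7 + 70.258ms (1/7)
6. 351.288ms @ 5/7 + 70.258ms (1/7)
7. 421.546ms @ 6/7 + 70.258ms (1/7)
8. 491.803ms @ 1 + 245.902ms (1/2)
9. 737.705ms @ 3/2 + 245.902ms (1/2)
10. 983.607ms @ 2 + 327.869ms (2/3)
11. 1311.475ms @ 8/3 + 327.869ms (2/3)
12. 1639.344ms @ 10/3 + 327.869ms (2/3)
13. 1967.213ms @ 4 + 491.803ms (1)
14. 2459.016ms @ 5 + 491.803ms (1)
15. 2950.82ms @ 6 + 737.705ms (3/2)
16. 3688.525ms @ 15/2 + 245.902ms (1/2)

note 6 onset = 5/7b = 351.288ms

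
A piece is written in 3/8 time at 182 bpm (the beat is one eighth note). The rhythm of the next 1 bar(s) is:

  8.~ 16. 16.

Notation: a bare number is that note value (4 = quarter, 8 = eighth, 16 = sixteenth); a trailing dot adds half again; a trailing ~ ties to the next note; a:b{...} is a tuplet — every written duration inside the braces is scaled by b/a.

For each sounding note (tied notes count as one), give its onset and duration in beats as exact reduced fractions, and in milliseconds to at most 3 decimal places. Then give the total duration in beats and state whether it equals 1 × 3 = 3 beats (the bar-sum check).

1) 0.0ms=0b +741.758ms=9/4b
2) 741.758ms=9/4b +247.253ms=3/4b
Σ=3b of 3 (182bpm 3/8) — PASS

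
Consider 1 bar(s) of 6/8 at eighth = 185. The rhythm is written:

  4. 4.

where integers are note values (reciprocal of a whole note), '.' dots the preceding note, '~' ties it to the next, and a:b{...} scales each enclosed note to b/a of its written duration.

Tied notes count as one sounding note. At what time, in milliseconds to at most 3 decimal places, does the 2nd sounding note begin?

note 2 onset = 3b = 972.973ms

1. 0.0ms @ 0 + 972.973ms (3)
2. 972.973ms @ 3 + 972.973ms (3)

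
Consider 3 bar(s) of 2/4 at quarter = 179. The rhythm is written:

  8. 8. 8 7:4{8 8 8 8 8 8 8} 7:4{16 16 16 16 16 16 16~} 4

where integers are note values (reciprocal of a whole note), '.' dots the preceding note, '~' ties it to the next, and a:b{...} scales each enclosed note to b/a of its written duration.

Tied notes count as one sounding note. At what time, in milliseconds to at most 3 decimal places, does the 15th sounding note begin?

note 15 onset = 32/7b = 1532.322ms

1. 0.0ms @ 0 + 251.397ms (3/4)
2. 251.397ms @ 3/4 + 251.397ms (3/4)
3. 502.793ms @ 3/2 + 167.598ms (1/2)
4. 670.391ms @ 2 + 95.77ms (2/7)
5. 766.161ms @ 16/7 + 95.77ms (2/7)
6. 861.931ms @ 18/7 + 95.77ms (2/7)
7. 957.702ms @ 20/7 + 95.77ms (2/7)
8. 1053.472ms @ 22/7 + 95.77ms (2/7)
9. 1149.242ms @ 24/7 + 95.77ms (2/7)
10. 1245.012ms @ 26/7 + 95.77ms (2/7)
11. 1340.782ms @ 4 + 47.885ms (1/7)
12. 1388.667ms @ 29/7 + 47.885ms (1/7)
13. 1436.552ms @ 30/7 + 47.885ms (1/7)
14. 1484.437ms @ 31/7 + 47.885ms (1/7)
15. 1532.322ms @ 32/7 + 47.885ms (1/7)
16. 1580.208ms @ 33/7 + 47.885ms (1/7)
17. 1628.093ms @ 34/7 + 383.081ms (8/7)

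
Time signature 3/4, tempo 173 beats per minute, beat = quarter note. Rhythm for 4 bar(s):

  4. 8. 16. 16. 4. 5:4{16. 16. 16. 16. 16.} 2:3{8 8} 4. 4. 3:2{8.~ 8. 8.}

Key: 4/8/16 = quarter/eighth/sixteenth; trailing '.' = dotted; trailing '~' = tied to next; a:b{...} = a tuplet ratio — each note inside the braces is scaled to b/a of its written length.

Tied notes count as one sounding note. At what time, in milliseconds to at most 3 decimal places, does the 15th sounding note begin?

note 15 onset = 21/2b = 3641.618ms

1. 0.0ms @ 0 + 520.231ms (3/2)
2. 520.231ms @ 3/2 + 260.116ms (3/4)
3. 780.347ms @ 9/4 + 130.058ms (3/8)
4. 910.405ms @ 21/8 + 130.058ms (3/8)
5. 1040.462ms @ 3 + 520.231ms (3/2)
6. 1560.694ms @ 9/2 + 104.046ms (3/10)
7. 1664.74ms @ 24/5 + 104.046ms (3/10)
8. 1768.786ms @ 51/10 + 104.046ms (3/10)
9. 1872.832ms @ 27/5 + 104.046ms (3/10)
10. 1976.879ms @ 57/10 + 104.046ms (3/10)
11. 2080.925ms @ 6 + 260.116ms (3/4)
12. 2341.04ms @ 27/4 + 260.116ms (3/4)
13. 2601.156ms @ 15/2 + 520.231ms (3/2)
14. 3121.387ms @ 9 + 520.231ms (3/2)
15. 3641.618ms @ 21/2 + 346.821ms (1)
16. 3988.439ms @ 23/2 + 173.41ms (1/2)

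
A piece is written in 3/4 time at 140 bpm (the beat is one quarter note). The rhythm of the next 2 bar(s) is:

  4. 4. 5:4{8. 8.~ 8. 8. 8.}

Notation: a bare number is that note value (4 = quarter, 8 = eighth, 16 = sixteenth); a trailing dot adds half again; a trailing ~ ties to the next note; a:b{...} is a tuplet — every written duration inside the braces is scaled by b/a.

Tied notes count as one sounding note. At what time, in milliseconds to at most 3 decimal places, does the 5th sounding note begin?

note 5 onset = 24/5b = 2057.143ms

1. 0.0ms @ 0 + 642.857ms (3/2)
2. 642.857ms @ 3/2 + 642.857ms (3/2)
3. 1285.714ms @ 3 + 257.143ms (3/5)
4. 1542.857ms @ 18/5 + 514.286ms (6/5)
5. 2057.143ms @ 24/5 + 257.143ms (3/5)
6. 2314.286ms @ 27/5 + 257.143ms (3/5)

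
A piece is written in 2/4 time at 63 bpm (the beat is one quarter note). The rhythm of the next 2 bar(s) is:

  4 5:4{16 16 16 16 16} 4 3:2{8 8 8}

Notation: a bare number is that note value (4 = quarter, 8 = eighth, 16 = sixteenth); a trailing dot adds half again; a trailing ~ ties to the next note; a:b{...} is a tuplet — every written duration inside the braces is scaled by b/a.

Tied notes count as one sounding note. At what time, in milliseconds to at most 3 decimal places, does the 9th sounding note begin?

note 9 onset = 10/3b = 3174.603ms

1. 0.0ms @ 0 + 952.381ms (1)
2. 952.381ms @ 1 + 190.476ms (1/5)
3. 1142.857ms @ 6/5 + 190.476ms (1/5)
4. 1333.333ms @ 7/5 + 190.476ms (1/5)
5. 1523.81ms @ 8/5 + 190.476ms (1/5)
6. 1714.286ms @ 9/5 + 190.476ms (1/5)
7. 1904.762ms @ 2 + 952.381ms (1)
8. 2857.143ms @ 3 + 317.46ms (1/3)
9. 3174.603ms @ 10/3 + 317.46ms (1/3)
10. 3492.063ms @ 11/3 + 317.46ms (1/3)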